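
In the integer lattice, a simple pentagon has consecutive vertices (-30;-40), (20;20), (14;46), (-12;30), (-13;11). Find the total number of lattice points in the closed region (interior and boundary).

Using the shoelace formula, 2A = |[(-30)·20 − 20·(-40)] + [20·46 − 14·20] + [14·30 − (-12)·46] + [(-12)·11 − (-13)·30] + [(-13)·(-40) − (-30)·11]| = 2920, so the area is 1460.
Summing gcd(|Δx|,|Δy|) over the edges gives the boundary count: gcd(50,60) + gcd(6,26) + gcd(26,16) + gcd(1,19) + gcd(17,51) = 10+2+2+1+17 = 32.
Pick's theorem gives I = A − B/2 + 1 = 1460 − 32/2 + 1 = 1445, so the closed region contains I + B = 1445 + 32 = 1477 lattice points.

1477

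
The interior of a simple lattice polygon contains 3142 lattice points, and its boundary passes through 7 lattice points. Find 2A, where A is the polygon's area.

By Pick's theorem, A = I + B/2 − 1 = 3142 + 7/2 − 1 = 6289/2.
Hence 2A = 6289.

6289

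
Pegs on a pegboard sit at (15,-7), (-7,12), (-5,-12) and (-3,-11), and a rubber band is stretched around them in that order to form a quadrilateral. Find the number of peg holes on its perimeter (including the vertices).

6

Along each edge there are gcd(|Δx|,|Δy|)+1 lattice points, so counting each shared vertex once the boundary has gcd(22,19) + gcd(2,24) + gcd(2,1) + gcd(18,4) = 1+2+1+2 = 6.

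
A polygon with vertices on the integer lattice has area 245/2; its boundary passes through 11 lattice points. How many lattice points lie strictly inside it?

118

Pick's theorem A = I + B/2 − 1 rearranges to I = A − B/2 + 1 = 245/2 − 11/2 + 1 = 118.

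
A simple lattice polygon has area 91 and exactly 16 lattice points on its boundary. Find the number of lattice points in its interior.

84

Pick's theorem A = I + B/2 − 1 rearranges to I = A − B/2 + 1 = 91 − 16/2 + 1 = 84.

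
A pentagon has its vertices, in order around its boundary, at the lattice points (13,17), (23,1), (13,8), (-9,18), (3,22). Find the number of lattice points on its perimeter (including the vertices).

Along each edge there are gcd(|Δx|,|Δy|)+1 lattice points, so counting each shared vertex once the boundary has gcd(10,16) + gcd(10,7) + gcd(22,10) + gcd(12,4) + gcd(10,5) = 2+1+2+4+5 = 14.

14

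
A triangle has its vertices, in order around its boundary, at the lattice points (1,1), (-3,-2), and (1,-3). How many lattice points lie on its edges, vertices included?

6

Summing gcd(|Δx|,|Δy|) over the edges gives the boundary count: gcd(4,3) + gcd(4,1) + gcd(0,4) = 1+1+4 = 6.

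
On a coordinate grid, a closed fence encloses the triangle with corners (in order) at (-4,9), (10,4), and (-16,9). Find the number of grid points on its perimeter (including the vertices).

14

Summing gcd(|Δx|,|Δy|) over the edges gives the boundary count: gcd(14,5) + gcd(26,5) + gcd(12,0) = 1+1+12 = 14.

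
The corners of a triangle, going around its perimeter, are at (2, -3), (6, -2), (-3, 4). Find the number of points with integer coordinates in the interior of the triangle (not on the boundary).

By the shoelace formula, twice the signed area is |[2·(-2) − 6·(-3)] + [6·4 − (-3)·(-2)] + [(-3)·(-3) − 2·4]| = 33, so the area is 16.5.
The number of boundary lattice points is Σ gcd(|Δx|,|Δy|) = gcd(4,1) + gcd(9,6) + gcd(5,7) = 1+3+1 = 5.
Pick's theorem gives I = A − B/2 + 1 = 16.5 − 5/2 + 1 = 15.

15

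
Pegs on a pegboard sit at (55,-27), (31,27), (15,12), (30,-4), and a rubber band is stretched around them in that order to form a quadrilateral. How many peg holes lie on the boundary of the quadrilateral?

9

The number of boundary lattice points is Σ gcd(|Δx|,|Δy|) = gcd(24,54) + gcd(16,15) + gcd(15,16) + gcd(25,23) = 6+1+1+1 = 9.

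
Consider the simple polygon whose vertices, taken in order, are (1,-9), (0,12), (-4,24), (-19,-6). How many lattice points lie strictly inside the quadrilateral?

349

The shoelace formula gives twice the area as |[1·12 − 0·(-9)] + [0·24 − (-4)·12] + [(-4)·(-6) − (-19)·24] + [(-19)·(-9) − 1·(-6)]| = 717, so the area is 717/2.
Summing gcd(|Δx|,|Δy|) over the edges gives the boundary count: gcd(1,21) + gcd(4,12) + gcd(15,30) + gcd(20,3) = 1+4+15+1 = 21.
By Pick's theorem A = I + B/2 − 1, so I = 717/2 − 21/2 + 1 = 349.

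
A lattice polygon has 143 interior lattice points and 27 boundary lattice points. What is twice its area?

311

Pick's theorem states A = I + B/2 − 1, so A = 143 + 27/2 − 1 = 311/2.
Hence 2A = 311.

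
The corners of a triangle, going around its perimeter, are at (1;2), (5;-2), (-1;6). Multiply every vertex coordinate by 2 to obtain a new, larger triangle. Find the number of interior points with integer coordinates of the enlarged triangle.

The shoelace formula gives twice the area as |(1·(-2) − 5·2) + (5·6 − (-1)·(-2)) + ((-1)·2 − 1·6)| = 8, so the area is 4.
Summing gcd(|Δx|,|Δy|) over the edges gives the boundary count: gcd(4,4) + gcd(6,8) + gcd(2,4) = 4+2+2 = 8.
Scaling by 2 multiplies the area by 2² = 4 (so the new area is 16) and multiplies the boundary lattice-point count by 2, giving 16.
By Pick's theorem, the interior count of the dilated polygon is 16 − 16/2 + 1 = 9.

9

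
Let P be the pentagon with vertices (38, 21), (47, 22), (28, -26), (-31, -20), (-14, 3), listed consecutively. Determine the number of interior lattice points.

2066

By the shoelace formula, twice the signed area is |(38·22 − 47·21) + (47·(-26) − 28·22) + (28·(-20) − (-31)·(-26)) + ((-31)·3 − (-14)·(-20)) + ((-14)·21 − 38·3)| = 4136, so the area is 2068.
Along each edge there are gcd(|Δx|,|Δy|)+1 lattice points, so counting each shared vertex once the boundary has gcd(9,1) + gcd(19,48) + gcd(59,6) + gcd(17,23) + gcd(52,18) = 1+1+1+1+2 = 6.
By Pick's theorem A = I + B/2 − 1, so I = 2068 − 6/2 + 1 = 2066.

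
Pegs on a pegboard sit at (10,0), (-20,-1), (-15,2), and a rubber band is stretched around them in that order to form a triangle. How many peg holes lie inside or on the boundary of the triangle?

45

By the shoelace formula, twice the signed area is |(10·(-1) − (-20)·0) + ((-20)·2 − (-15)·(-1)) + ((-15)·0 − 10·2)| = 85, so the area is 85/2.
Along each edge there are gcd(|Δx|,|Δy|)+1 lattice points, so counting each shared vertex once the boundary has gcd(30,1) + gcd(5,3) + gcd(25,2) = 1+1+1 = 3.
Pick's theorem gives I = A − B/2 + 1 = 85/2 − 3/2 + 1 = 42, so the closed region contains I + B = 42 + 3 = 45 lattice points.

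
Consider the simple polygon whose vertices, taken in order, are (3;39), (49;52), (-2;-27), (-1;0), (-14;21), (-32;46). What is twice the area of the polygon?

Using the shoelace formula, 2A = |(3·52 − 49·39) + (49·(-27) − (-2)·52) + ((-2)·0 − (-1)·(-27)) + ((-1)·21 − (-14)·0) + ((-14)·46 − (-32)·21) + ((-32)·39 − 3·46)| = 4380, so the area is 2190.

4380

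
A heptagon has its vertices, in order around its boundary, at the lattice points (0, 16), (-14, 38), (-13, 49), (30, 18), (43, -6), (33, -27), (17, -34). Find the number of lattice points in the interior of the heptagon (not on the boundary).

1987

By the shoelace formula, twice the signed area is |[0·38 − (-14)·16] + [(-14)·49 − (-13)·38] + [(-13)·18 − 30·49] + [30·(-6) − 43·18] + [43·(-27) − 33·(-6)] + [33·(-34) − 17·(-27)] + [17·16 − 0·(-34)]| = 3980, so the area is 1990.
Along each edge there are gcd(|Δx|,|Δy|)+1 lattice points, so counting each shared vertex once the boundary has gcd(14,22) + gcd(1,11) + gcd(43,31) + gcd(13,24) + gcd(10,21) + gcd(16,7) + gcd(17,50) = 2+1+1+1+1+1+1 = 8.
Pick's theorem gives I = A − B/2 + 1 = 1990 − 8/2 + 1 = 1987.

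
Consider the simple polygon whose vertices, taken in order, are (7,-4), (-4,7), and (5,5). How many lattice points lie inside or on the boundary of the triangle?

By the shoelace formula, twice the signed area is |[7·7 − (-4)·(-4)] + [(-4)·5 − 5·7] + [5·(-4) − 7·5]| = 77, so the area is 38.5.
Along each edge there are gcd(|Δx|,|Δy|)+1 lattice points, so counting each shared vertex once the boundary has gcd(11,11) + gcd(9,2) + gcd(2,9) = 11+1+1 = 13.
Pick's theorem gives I = A − B/2 + 1 = 38.5 − 13/2 + 1 = 33, so the closed region contains I + B = 33 + 13 = 46 lattice points.

46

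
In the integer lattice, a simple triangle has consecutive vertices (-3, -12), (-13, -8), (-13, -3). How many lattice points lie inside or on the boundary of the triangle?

30

The shoelace formula gives twice the area as |((-3)·(-8) − (-13)·(-12)) + ((-13)·(-3) − (-13)·(-8)) + ((-13)·(-12) − (-3)·(-3))| = 50, so the area is 25.
The number of boundary lattice points is Σ gcd(|Δx|,|Δy|) = gcd(10,4) + gcd(0,5) + gcd(10,9) = 2+5+1 = 8.
Pick's theorem gives I = A − B/2 + 1 = 25 − 8/2 + 1 = 22, so the closed region contains I + B = 22 + 8 = 30 lattice points.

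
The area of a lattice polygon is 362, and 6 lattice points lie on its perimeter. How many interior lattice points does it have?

Pick's theorem A = I + B/2 − 1 rearranges to I = A − B/2 + 1 = 362 − 6/2 + 1 = 360.

360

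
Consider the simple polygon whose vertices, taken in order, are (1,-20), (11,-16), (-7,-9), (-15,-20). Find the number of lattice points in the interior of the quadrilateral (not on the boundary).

150

Using the shoelace formula, 2A = |(1·(-16) − 11·(-20)) + (11·(-9) − (-7)·(-16)) + ((-7)·(-20) − (-15)·(-9)) + ((-15)·(-20) − 1·(-20))| = 318, so the area is 159.
The number of boundary lattice points is Σ gcd(|Δx|,|Δy|) = gcd(10,4) + gcd(18,7) + gcd(8,11) + gcd(16,0) = 2+1+1+16 = 20.
By Pick's theorem A = I + B/2 − 1, so I = 159 − 20/2 + 1 = 150.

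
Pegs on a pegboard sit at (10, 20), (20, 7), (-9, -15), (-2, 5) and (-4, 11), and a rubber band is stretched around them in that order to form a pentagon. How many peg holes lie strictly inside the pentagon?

415

By the shoelace formula, twice the signed area is |(10·7 − 20·20) + (20·(-15) − (-9)·7) + ((-9)·5 − (-2)·(-15)) + ((-2)·11 − (-4)·5) + ((-4)·20 − 10·11)| = 834, so the area is 417.
Along each edge there are gcd(|Δx|,|Δy|)+1 lattice points, so counting each shared vertex once the boundary has gcd(10,13) + gcd(29,22) + gcd(7,20) + gcd(2,6) + gcd(14,9) = 1+1+1+2+1 = 6.
By Pick's theorem A = I + B/2 − 1, so I = 417 − 6/2 + 1 = 415.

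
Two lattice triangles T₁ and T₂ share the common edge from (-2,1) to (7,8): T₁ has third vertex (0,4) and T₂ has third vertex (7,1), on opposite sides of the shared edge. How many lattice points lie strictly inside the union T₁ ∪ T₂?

30

The union is the simple quadrilateral with vertices (-2,1), (0,4), (7,8), (7,1) in order.
Using the shoelace formula, 2A = |((-2)·4 − 0·1) + (0·8 − 7·4) + (7·1 − 7·8) + (7·1 − (-2)·1)| = 76, so the area is 38.
The number of boundary lattice points is Σ gcd(|Δx|,|Δy|) = gcd(2,3) + gcd(7,4) + gcd(0,7) + gcd(9,0) = 1+1+7+9 = 18.
By Pick's theorem I = A − B/2 + 1 = 38 − 18/2 + 1 = 30.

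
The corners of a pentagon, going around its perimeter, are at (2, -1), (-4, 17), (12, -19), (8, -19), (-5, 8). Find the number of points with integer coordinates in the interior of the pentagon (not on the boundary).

By the shoelace formula, twice the signed area is |(2·17 − (-4)·(-1)) + ((-4)·(-19) − 12·17) + (12·(-19) − 8·(-19)) + (8·8 − (-5)·(-19)) + ((-5)·(-1) − 2·8)| = 216, so the area is 108.
Summing gcd(|Δx|,|Δy|) over the edges gives the boundary count: gcd(6,18) + gcd(16,36) + gcd(4,0) + gcd(13,27) + gcd(7,9) = 6+4+4+1+1 = 16.
By Pick's theorem A = I + B/2 − 1, so I = 108 − 16/2 + 1 = 101.

101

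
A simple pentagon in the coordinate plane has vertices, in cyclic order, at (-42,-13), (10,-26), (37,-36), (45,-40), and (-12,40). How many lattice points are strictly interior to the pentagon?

2551

The shoelace formula gives twice the area as |((-42)·(-26) − 10·(-13)) + (10·(-36) − 37·(-26)) + (37·(-40) − 45·(-36)) + (45·40 − (-12)·(-40)) + ((-12)·(-13) − (-42)·40)| = 5120, so the area is 2560.
Summing gcd(|Δx|,|Δy|) over the edges gives the boundary count: gcd(52,13) + gcd(27,10) + gcd(8,4) + gcd(57,80) + gcd(30,53) = 13+1+4+1+1 = 20.
Pick's theorem gives I = A − B/2 + 1 = 2560 − 20/2 + 1 = 2551.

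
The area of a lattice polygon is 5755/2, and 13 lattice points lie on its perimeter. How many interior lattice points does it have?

2872

Pick's theorem A = I + B/2 − 1 rearranges to I = A − B/2 + 1 = 5755/2 − 13/2 + 1 = 2872.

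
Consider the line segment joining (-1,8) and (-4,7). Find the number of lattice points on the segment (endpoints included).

The number of lattice points on a segment between lattice points is gcd(|Δx|,|Δy|) + 1 = gcd(3,1) + 1 = 1 + 1 = 2.

2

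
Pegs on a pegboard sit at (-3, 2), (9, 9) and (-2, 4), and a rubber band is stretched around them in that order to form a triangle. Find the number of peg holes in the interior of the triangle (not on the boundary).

The shoelace formula gives twice the area as |((-3)·9 − 9·2) + (9·4 − (-2)·9) + ((-2)·2 − (-3)·4)| = 17, so the area is 17/2.
Summing gcd(|Δx|,|Δy|) over the edges gives the boundary count: gcd(12,7) + gcd(11,5) + gcd(1,2) = 1+1+1 = 3.
By Pick's theorem A = I + B/2 − 1, so I = 17/2 − 3/2 + 1 = 8.

8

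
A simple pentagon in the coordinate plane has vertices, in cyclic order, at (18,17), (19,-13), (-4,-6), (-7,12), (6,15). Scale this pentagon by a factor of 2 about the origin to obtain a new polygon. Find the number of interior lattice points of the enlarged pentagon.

2309

Using the shoelace formula, 2A = |[18·(-13) − 19·17] + [19·(-6) − (-4)·(-13)] + [(-4)·12 − (-7)·(-6)] + [(-7)·15 − 6·12] + [6·17 − 18·15]| = 1158, so the area is 579.
Summing gcd(|Δx|,|Δy|) over the edges gives the boundary count: gcd(1,30) + gcd(23,7) + gcd(3,18) + gcd(13,3) + gcd(12,2) = 1+1+3+1+2 = 8.
Scaling by 2 multiplies the area by 2² = 4 (so the new area is 2316) and multiplies the boundary lattice-point count by 2, giving 16.
By Pick's theorem, the interior count of the dilated polygon is 2316 − 16/2 + 1 = 2309.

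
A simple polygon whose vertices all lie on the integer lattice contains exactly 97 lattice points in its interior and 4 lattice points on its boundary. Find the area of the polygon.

Pick's theorem states A = I + B/2 − 1, so A = 97 + 4/2 − 1 = 98.

98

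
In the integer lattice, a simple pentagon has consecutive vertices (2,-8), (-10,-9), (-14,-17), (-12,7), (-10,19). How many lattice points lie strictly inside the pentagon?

Using the shoelace formula, 2A = |(2·(-9) − (-10)·(-8)) + ((-10)·(-17) − (-14)·(-9)) + ((-14)·7 − (-12)·(-17)) + ((-12)·19 − (-10)·7) + ((-10)·(-8) − 2·19)| = 472, so the area is 236.
The number of boundary lattice points is Σ gcd(|Δx|,|Δy|) = gcd(12,1) + gcd(4,8) + gcd(2,24) + gcd(2,12) + gcd(12,27) = 1+4+2+2+3 = 12.
Pick's theorem gives I = A − B/2 + 1 = 236 − 12/2 + 1 = 231.

231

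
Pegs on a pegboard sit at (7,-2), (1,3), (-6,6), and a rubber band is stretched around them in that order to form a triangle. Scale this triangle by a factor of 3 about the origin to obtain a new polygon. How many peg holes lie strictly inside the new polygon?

73

By the shoelace formula, twice the signed area is |[7·3 − 1·(-2)] + [1·6 − (-6)·3] + [(-6)·(-2) − 7·6]| = 17, so the area is 8.5.
Summing gcd(|Δx|,|Δy|) over the edges gives the boundary count: gcd(6,5) + gcd(7,3) + gcd(13,8) = 1+1+1 = 3.
Scaling by 3 multiplies the area by 3² = 9 (so the new area is 153/2) and multiplies the boundary lattice-point count by 3, giving 9.
By Pick's theorem, the interior count of the dilated polygon is 153/2 − 9/2 + 1 = 73.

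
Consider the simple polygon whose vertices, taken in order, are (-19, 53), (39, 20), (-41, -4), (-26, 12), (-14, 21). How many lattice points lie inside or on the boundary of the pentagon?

Using the shoelace formula, 2A = |((-19)·20 − 39·53) + (39·(-4) − (-41)·20) + ((-41)·12 − (-26)·(-4)) + ((-26)·21 − (-14)·12) + ((-14)·53 − (-19)·21)| = 3100, so the area is 1550.
Summing gcd(|Δx|,|Δy|) over the edges gives the boundary count: gcd(58,33) + gcd(80,24) + gcd(15,16) + gcd(12,9) + gcd(5,32) = 1+8+1+3+1 = 14.
Pick's theorem gives I = A − B/2 + 1 = 1550 − 14/2 + 1 = 1544, so the closed region contains I + B = 1544 + 14 = 1558 lattice points.

1558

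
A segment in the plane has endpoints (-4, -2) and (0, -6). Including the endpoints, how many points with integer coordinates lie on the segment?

The number of lattice points on a segment between lattice points is gcd(|Δx|,|Δy|) + 1 = gcd(4,4) + 1 = 4 + 1 = 5.

5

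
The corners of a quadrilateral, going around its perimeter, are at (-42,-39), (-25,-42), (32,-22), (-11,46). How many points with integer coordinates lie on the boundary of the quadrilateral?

The number of boundary lattice points is Σ gcd(|Δx|,|Δy|) = gcd(17,3) + gcd(57,20) + gcd(43,68) + gcd(31,85) = 1+1+1+1 = 4.

4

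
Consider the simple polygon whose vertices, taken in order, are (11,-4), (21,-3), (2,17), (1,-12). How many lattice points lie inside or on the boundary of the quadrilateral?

Using the shoelace formula, 2A = |(11·(-3) − 21·(-4)) + (21·17 − 2·(-3)) + (2·(-12) − 1·17) + (1·(-4) − 11·(-12))| = 501, so the area is 501/2.
Summing gcd(|Δx|,|Δy|) over the edges gives the boundary count: gcd(10,1) + gcd(19,20) + gcd(1,29) + gcd(10,8) = 1+1+1+2 = 5.
Pick's theorem gives I = A − B/2 + 1 = 501/2 − 5/2 + 1 = 249, so the closed region contains I + B = 249 + 5 = 254 lattice points.

254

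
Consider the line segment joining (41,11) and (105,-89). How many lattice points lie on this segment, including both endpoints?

5

The number of lattice points on a segment between lattice points is gcd(|Δx|,|Δy|) + 1 = gcd(64,100) + 1 = 4 + 1 = 5.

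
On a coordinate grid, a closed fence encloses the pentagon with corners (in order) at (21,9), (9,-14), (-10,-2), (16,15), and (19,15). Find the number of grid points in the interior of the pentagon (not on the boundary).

417

By the shoelace formula, twice the signed area is |[21·(-14) − 9·9] + [9·(-2) − (-10)·(-14)] + [(-10)·15 − 16·(-2)] + [16·15 − 19·15] + [19·9 − 21·15]| = 840, so the area is 420.
Summing gcd(|Δx|,|Δy|) over the edges gives the boundary count: gcd(12,23) + gcd(19,12) + gcd(26,17) + gcd(3,0) + gcd(2,6) = 1+1+1+3+2 = 8.
By Pick's theorem A = I + B/2 − 1, so I = 420 − 8/2 + 1 = 417.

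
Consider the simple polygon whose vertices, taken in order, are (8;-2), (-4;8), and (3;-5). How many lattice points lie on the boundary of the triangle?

Summing gcd(|Δx|,|Δy|) over the edges gives the boundary count: gcd(12,10) + gcd(7,13) + gcd(5,3) = 2+1+1 = 4.

4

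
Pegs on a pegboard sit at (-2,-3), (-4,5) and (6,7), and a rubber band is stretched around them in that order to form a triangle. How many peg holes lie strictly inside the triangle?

40

The shoelace formula gives twice the area as |((-2)·5 − (-4)·(-3)) + ((-4)·7 − 6·5) + (6·(-3) − (-2)·7)| = 84, so the area is 42.
Summing gcd(|Δx|,|Δy|) over the edges gives the boundary count: gcd(2,8) + gcd(10,2) + gcd(8,10) = 2+2+2 = 6.
Pick's theorem gives I = A − B/2 + 1 = 42 − 6/2 + 1 = 40.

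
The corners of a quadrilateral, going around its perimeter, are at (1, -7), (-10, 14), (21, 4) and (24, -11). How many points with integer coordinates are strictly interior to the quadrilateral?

Using the shoelace formula, 2A = |(1·14 − (-10)·(-7)) + ((-10)·4 − 21·14) + (21·(-11) − 24·4) + (24·(-7) − 1·(-11))| = 874, so the area is 437.
The number of boundary lattice points is Σ gcd(|Δx|,|Δy|) = gcd(11,21) + gcd(31,10) + gcd(3,15) + gcd(23,4) = 1+1+3+1 = 6.
By Pick's theorem A = I + B/2 − 1, so I = 437 − 6/2 + 1 = 435.

435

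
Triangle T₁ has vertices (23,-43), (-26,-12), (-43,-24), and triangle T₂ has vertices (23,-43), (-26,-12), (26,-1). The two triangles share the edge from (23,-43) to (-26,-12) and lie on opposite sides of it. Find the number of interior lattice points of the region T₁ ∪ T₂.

1631

The union is the simple quadrilateral with vertices (23,-43), (-43,-24), (-26,-12), (26,-1) in order.
The shoelace formula gives twice the area as |[23·(-24) − (-43)·(-43)] + [(-43)·(-12) − (-26)·(-24)] + [(-26)·(-1) − 26·(-12)] + [26·(-43) − 23·(-1)]| = 3266, so the area is 1633.
The number of boundary lattice points is Σ gcd(|Δx|,|Δy|) = gcd(66,19) + gcd(17,12) + gcd(52,11) + gcd(3,42) = 1+1+1+3 = 6.
By Pick's theorem I = A − B/2 + 1 = 1633 − 6/2 + 1 = 1631.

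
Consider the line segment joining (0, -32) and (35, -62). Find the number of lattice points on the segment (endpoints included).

The number of lattice points on a segment between lattice points is gcd(|Δx|,|Δy|) + 1 = gcd(35,30) + 1 = 5 + 1 = 6.

6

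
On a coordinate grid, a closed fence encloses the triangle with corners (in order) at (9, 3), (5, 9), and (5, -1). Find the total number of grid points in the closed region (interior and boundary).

29

By the shoelace formula, twice the signed area is |[9·9 − 5·3] + [5·(-1) − 5·9] + [5·3 − 9·(-1)]| = 40, so the area is 20.
The number of boundary lattice points is Σ gcd(|Δx|,|Δy|) = gcd(4,6) + gcd(0,10) + gcd(4,4) = 2+10+4 = 16.
Pick's theorem gives I = A − B/2 + 1 = 20 − 16/2 + 1 = 13, so the closed region contains I + B = 13 + 16 = 29 lattice points.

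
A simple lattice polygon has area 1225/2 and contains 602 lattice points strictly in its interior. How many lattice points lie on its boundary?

Pick's theorem gives A = I + B/2 − 1, so B = 2(A − I + 1) = 2(1225/2 − 602 + 1) = 23.

23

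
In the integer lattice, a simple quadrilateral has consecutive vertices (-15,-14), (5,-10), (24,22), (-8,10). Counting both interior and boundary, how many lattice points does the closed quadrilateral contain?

630

The shoelace formula gives twice the area as |((-15)·(-10) − 5·(-14)) + (5·22 − 24·(-10)) + (24·10 − (-8)·22) + ((-8)·(-14) − (-15)·10)| = 1248, so the area is 624.
The number of boundary lattice points is Σ gcd(|Δx|,|Δy|) = gcd(20,4) + gcd(19,32) + gcd(32,12) + gcd(7,24) = 4+1+4+1 = 10.
Pick's theorem gives I = A − B/2 + 1 = 624 − 10/2 + 1 = 620, so the closed region contains I + B = 620 + 10 = 630 lattice points.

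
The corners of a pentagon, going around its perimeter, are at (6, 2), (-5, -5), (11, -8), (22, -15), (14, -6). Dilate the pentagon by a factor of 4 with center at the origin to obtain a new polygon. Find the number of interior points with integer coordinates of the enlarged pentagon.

By the shoelace formula, twice the signed area is |(6·(-5) − (-5)·2) + ((-5)·(-8) − 11·(-5)) + (11·(-15) − 22·(-8)) + (22·(-6) − 14·(-15)) + (14·2 − 6·(-6))| = 228, so the area is 114.
Along each edge there are gcd(|Δx|,|Δy|)+1 lattice points, so counting each shared vertex once the boundary has gcd(11,7) + gcd(16,3) + gcd(11,7) + gcd(8,9) + gcd(8,8) = 1+1+1+1+8 = 12.
Scaling by 4 multiplies the area by 4² = 16 (so the new area is 1824) and multiplies the boundary lattice-point count by 4, giving 48.
By Pick's theorem, the interior count of the dilated polygon is 1824 − 48/2 + 1 = 1801.

1801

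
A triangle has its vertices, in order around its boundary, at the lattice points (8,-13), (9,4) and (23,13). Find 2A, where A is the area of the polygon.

229

The shoelace formula gives twice the area as |[8·4 − 9·(-13)] + [9·13 − 23·4] + [23·(-13) − 8·13]| = 229, so the area is 229/2.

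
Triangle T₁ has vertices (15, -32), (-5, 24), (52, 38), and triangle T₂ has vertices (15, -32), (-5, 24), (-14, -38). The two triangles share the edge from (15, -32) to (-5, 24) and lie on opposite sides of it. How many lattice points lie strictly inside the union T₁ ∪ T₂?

2607

The union is the simple quadrilateral with vertices (15, -32), (52, 38), (-5, 24), (-14, -38) in order.
By the shoelace formula, twice the signed area is |[15·38 − 52·(-32)] + [52·24 − (-5)·38] + [(-5)·(-38) − (-14)·24] + [(-14)·(-32) − 15·(-38)]| = 5216, so the area is 2608.
Along each edge there are gcd(|Δx|,|Δy|)+1 lattice points, so counting each shared vertex once the boundary has gcd(37,70) + gcd(57,14) + gcd(9,62) + gcd(29,6) = 1+1+1+1 = 4.
By Pick's theorem I = A − B/2 + 1 = 2608 − 4/2 + 1 = 2607.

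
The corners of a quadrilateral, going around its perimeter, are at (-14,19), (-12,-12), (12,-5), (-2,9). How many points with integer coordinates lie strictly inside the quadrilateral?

The shoelace formula gives twice the area as |[(-14)·(-12) − (-12)·19] + [(-12)·(-5) − 12·(-12)] + [12·9 − (-2)·(-5)] + [(-2)·19 − (-14)·9]| = 786, so the area is 393.
Summing gcd(|Δx|,|Δy|) over the edges gives the boundary count: gcd(2,31) + gcd(24,7) + gcd(14,14) + gcd(12,10) = 1+1+14+2 = 18.
By Pick's theorem A = I + B/2 − 1, so I = 393 − 18/2 + 1 = 385.

385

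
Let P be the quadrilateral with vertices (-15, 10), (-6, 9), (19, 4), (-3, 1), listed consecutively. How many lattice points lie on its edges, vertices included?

Summing gcd(|Δx|,|Δy|) over the edges gives the boundary count: gcd(9,1) + gcd(25,5) + gcd(22,3) + gcd(12,9) = 1+5+1+3 = 10.

10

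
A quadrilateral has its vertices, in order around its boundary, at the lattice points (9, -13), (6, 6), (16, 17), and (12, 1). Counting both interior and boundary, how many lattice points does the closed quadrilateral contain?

112

By the shoelace formula, twice the signed area is |[9·6 − 6·(-13)] + [6·17 − 16·6] + [16·1 − 12·17] + [12·(-13) − 9·1]| = 215, so the area is 215/2.
Summing gcd(|Δx|,|Δy|) over the edges gives the boundary count: gcd(3,19) + gcd(10,11) + gcd(4,16) + gcd(3,14) = 1+1+4+1 = 7.
Pick's theorem gives I = A − B/2 + 1 = 215/2 − 7/2 + 1 = 105, so the closed region contains I + B = 105 + 7 = 112 lattice points.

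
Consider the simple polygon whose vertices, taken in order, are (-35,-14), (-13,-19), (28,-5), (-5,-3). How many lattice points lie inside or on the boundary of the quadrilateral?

471

The shoelace formula gives twice the area as |[(-35)·(-19) − (-13)·(-14)] + [(-13)·(-5) − 28·(-19)] + [28·(-3) − (-5)·(-5)] + [(-5)·(-14) − (-35)·(-3)]| = 936, so the area is 468.
The number of boundary lattice points is Σ gcd(|Δx|,|Δy|) = gcd(22,5) + gcd(41,14) + gcd(33,2) + gcd(30,11) = 1+1+1+1 = 4.
Pick's theorem gives I = A − B/2 + 1 = 468 − 4/2 + 1 = 467, so the closed region contains I + B = 467 + 4 = 471 lattice points.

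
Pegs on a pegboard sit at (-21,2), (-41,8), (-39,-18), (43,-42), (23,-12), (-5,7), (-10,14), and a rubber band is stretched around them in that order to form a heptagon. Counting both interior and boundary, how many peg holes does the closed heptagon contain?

2111

By the shoelace formula, twice the signed area is |((-21)·8 − (-41)·2) + ((-41)·(-18) − (-39)·8) + ((-39)·(-42) − 43·(-18)) + (43·(-12) − 23·(-42)) + (23·7 − (-5)·(-12)) + ((-5)·14 − (-10)·7) + ((-10)·2 − (-21)·14)| = 4201, so the area is 2100.5.
Summing gcd(|Δx|,|Δy|) over the edges gives the boundary count: gcd(20,6) + gcd(2,26) + gcd(82,24) + gcd(20,30) + gcd(28,19) + gcd(5,7) + gcd(11,12) = 2+2+2+10+1+1+1 = 19.
Pick's theorem gives I = A − B/2 + 1 = 2100.5 − 19/2 + 1 = 2092, so the closed region contains I + B = 2092 + 19 = 2111 lattice points.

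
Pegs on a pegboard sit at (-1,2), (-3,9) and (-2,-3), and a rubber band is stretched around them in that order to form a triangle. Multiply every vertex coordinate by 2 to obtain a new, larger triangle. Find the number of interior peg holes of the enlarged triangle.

32

Using the shoelace formula, 2A = |[(-1)·9 − (-3)·2] + [(-3)·(-3) − (-2)·9] + [(-2)·2 − (-1)·(-3)]| = 17, so the area is 8.5.
The number of boundary lattice points is Σ gcd(|Δx|,|Δy|) = gcd(2,7) + gcd(1,12) + gcd(1,5) = 1+1+1 = 3.
Scaling by 2 multiplies the area by 2² = 4 (so the new area is 34) and multiplies the boundary lattice-point count by 2, giving 6.
By Pick's theorem, the interior count of the dilated polygon is 34 − 6/2 + 1 = 32.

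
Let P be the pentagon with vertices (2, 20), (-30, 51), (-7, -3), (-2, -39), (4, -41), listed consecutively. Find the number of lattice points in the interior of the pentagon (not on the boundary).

906

The shoelace formula gives twice the area as |(2·51 − (-30)·20) + ((-30)·(-3) − (-7)·51) + ((-7)·(-39) − (-2)·(-3)) + ((-2)·(-41) − 4·(-39)) + (4·20 − 2·(-41))| = 1816, so the area is 908.
Along each edge there are gcd(|Δx|,|Δy|)+1 lattice points, so counting each shared vertex once the boundary has gcd(32,31) + gcd(23,54) + gcd(5,36) + gcd(6,2) + gcd(2,61) = 1+1+1+2+1 = 6.
By Pick's theorem A = I + B/2 − 1, so I = 908 − 6/2 + 1 = 906.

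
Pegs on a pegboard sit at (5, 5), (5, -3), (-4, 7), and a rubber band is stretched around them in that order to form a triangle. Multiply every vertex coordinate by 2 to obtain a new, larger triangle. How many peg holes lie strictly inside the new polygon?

The shoelace formula gives twice the area as |[5·(-3) − 5·5] + [5·7 − (-4)·(-3)] + [(-4)·5 − 5·7]| = 72, so the area is 36.
The number of boundary lattice points is Σ gcd(|Δx|,|Δy|) = gcd(0,8) + gcd(9,10) + gcd(9,2) = 8+1+1 = 10.
Scaling by 2 multiplies the area by 2² = 4 (so the new area is 144) and multiplies the boundary lattice-point count by 2, giving 20.
By Pick's theorem, the interior count of the dilated polygon is 144 − 20/2 + 1 = 135.

135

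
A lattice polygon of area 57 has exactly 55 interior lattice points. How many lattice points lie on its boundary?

Pick's theorem gives A = I + B/2 − 1, so B = 2(A − I + 1) = 2(57 − 55 + 1) = 6.

6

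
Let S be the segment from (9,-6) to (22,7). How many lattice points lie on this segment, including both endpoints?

The number of lattice points on a segment between lattice points is gcd(|Δx|,|Δy|) + 1 = gcd(13,13) + 1 = 13 + 1 = 14.

14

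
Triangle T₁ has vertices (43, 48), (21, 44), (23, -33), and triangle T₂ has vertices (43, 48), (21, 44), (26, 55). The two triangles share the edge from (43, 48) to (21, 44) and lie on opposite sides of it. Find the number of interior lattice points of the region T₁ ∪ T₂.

961

The union is the simple quadrilateral with vertices (43, 48), (23, -33), (21, 44), (26, 55) in order.
The shoelace formula gives twice the area as |[43·(-33) − 23·48] + [23·44 − 21·(-33)] + [21·55 − 26·44] + [26·48 − 43·55]| = 1924, so the area is 962.
Summing gcd(|Δx|,|Δy|) over the edges gives the boundary count: gcd(20,81) + gcd(2,77) + gcd(5,11) + gcd(17,7) = 1+1+1+1 = 4.
By Pick's theorem I = A − B/2 + 1 = 962 − 4/2 + 1 = 961.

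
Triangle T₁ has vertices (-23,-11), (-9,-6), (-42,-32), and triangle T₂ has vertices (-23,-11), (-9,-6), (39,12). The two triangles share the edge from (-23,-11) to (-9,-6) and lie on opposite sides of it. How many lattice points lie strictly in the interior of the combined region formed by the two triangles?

The union is the simple quadrilateral with vertices (-23,-11), (-42,-32), (-9,-6), (39,12) in order.
The shoelace formula gives twice the area as |[(-23)·(-32) − (-42)·(-11)] + [(-42)·(-6) − (-9)·(-32)] + [(-9)·12 − 39·(-6)] + [39·(-11) − (-23)·12]| = 211, so the area is 211/2.
Along each edge there are gcd(|Δx|,|Δy|)+1 lattice points, so counting each shared vertex once the boundary has gcd(19,21) + gcd(33,26) + gcd(48,18) + gcd(62,23) = 1+1+6+1 = 9.
By Pick's theorem I = A − B/2 + 1 = 211/2 − 9/2 + 1 = 102.

102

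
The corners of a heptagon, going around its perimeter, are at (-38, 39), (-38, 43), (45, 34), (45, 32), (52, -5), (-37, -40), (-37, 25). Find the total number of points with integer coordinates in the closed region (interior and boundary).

5299

Using the shoelace formula, 2A = |[(-38)·43 − (-38)·39] + [(-38)·34 − 45·43] + [45·32 − 45·34] + [45·(-5) − 52·32] + [52·(-40) − (-37)·(-5)] + [(-37)·25 − (-37)·(-40)] + [(-37)·39 − (-38)·25]| = 10521, so the area is 5260.5.
Summing gcd(|Δx|,|Δy|) over the edges gives the boundary count: gcd(0,4) + gcd(83,9) + gcd(0,2) + gcd(7,37) + gcd(89,35) + gcd(0,65) + gcd(1,14) = 4+1+2+1+1+65+1 = 75.
Pick's theorem gives I = A − B/2 + 1 = 5260.5 − 75/2 + 1 = 5224, so the closed region contains I + B = 5224 + 75 = 5299 lattice points.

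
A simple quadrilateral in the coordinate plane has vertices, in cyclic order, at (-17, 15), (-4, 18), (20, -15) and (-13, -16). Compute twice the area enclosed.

1528

By the shoelace formula, twice the signed area is |[(-17)·18 − (-4)·15] + [(-4)·(-15) − 20·18] + [20·(-16) − (-13)·(-15)] + [(-13)·15 − (-17)·(-16)]| = 1528, so the area is 764.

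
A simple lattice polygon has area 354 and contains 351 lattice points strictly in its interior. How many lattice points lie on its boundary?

Pick's theorem gives A = I + B/2 − 1, so B = 2(A − I + 1) = 2(354 − 351 + 1) = 8.

8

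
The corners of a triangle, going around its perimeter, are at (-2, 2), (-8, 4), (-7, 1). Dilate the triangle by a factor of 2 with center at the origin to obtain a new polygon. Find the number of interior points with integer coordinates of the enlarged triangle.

By the shoelace formula, twice the signed area is |[(-2)·4 − (-8)·2] + [(-8)·1 − (-7)·4] + [(-7)·2 − (-2)·1]| = 16, so the area is 8.
The number of boundary lattice points is Σ gcd(|Δx|,|Δy|) = gcd(6,2) + gcd(1,3) + gcd(5,1) = 2+1+1 = 4.
Scaling by 2 multiplies the area by 2² = 4 (so the new area is 32) and multiplies the boundary lattice-point count by 2, giving 8.
By Pick's theorem, the interior count of the dilated polygon is 32 − 8/2 + 1 = 29.

29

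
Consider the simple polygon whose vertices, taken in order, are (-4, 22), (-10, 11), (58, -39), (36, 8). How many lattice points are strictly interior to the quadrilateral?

1308

The shoelace formula gives twice the area as |((-4)·11 − (-10)·22) + ((-10)·(-39) − 58·11) + (58·8 − 36·(-39)) + (36·22 − (-4)·8)| = 2620, so the area is 1310.
Along each edge there are gcd(|Δx|,|Δy|)+1 lattice points, so counting each shared vertex once the boundary has gcd(6,11) + gcd(68,50) + gcd(22,47) + gcd(40,14) = 1+2+1+2 = 6.
Pick's theorem gives I = A − B/2 + 1 = 1310 − 6/2 + 1 = 1308.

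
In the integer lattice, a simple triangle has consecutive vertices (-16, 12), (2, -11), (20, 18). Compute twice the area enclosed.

Using the shoelace formula, 2A = |[(-16)·(-11) − 2·12] + [2·18 − 20·(-11)] + [20·12 − (-16)·18]| = 936, so the area is 468.

936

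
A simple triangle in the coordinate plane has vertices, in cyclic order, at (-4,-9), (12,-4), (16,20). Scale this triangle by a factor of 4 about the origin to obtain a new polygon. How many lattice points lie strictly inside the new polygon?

Using the shoelace formula, 2A = |((-4)·(-4) − 12·(-9)) + (12·20 − 16·(-4)) + (16·(-9) − (-4)·20)| = 364, so the area is 182.
Summing gcd(|Δx|,|Δy|) over the edges gives the boundary count: gcd(16,5) + gcd(4,24) + gcd(20,29) = 1+4+1 = 6.
Scaling by 4 multiplies the area by 4² = 16 (so the new area is 2912) and multiplies the boundary lattice-point count by 4, giving 24.
By Pick's theorem, the interior count of the dilated polygon is 2912 − 24/2 + 1 = 2901.

2901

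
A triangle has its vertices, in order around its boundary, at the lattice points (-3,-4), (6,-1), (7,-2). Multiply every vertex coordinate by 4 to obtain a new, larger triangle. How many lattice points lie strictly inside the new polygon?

85

Using the shoelace formula, 2A = |[(-3)·(-1) − 6·(-4)] + [6·(-2) − 7·(-1)] + [7·(-4) − (-3)·(-2)]| = 12, so the area is 6.
Along each edge there are gcd(|Δx|,|Δy|)+1 lattice points, so counting each shared vertex once the boundary has gcd(9,3) + gcd(1,1) + gcd(10,2) = 3+1+2 = 6.
Scaling by 4 multiplies the area by 4² = 16 (so the new area is 96) and multiplies the boundary lattice-point count by 4, giving 24.
By Pick's theorem, the interior count of the dilated polygon is 96 − 24/2 + 1 = 85.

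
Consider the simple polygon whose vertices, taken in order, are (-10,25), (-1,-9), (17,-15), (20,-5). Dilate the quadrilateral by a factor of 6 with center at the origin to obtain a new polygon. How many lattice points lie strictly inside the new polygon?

16951

By the shoelace formula, twice the signed area is |((-10)·(-9) − (-1)·25) + ((-1)·(-15) − 17·(-9)) + (17·(-5) − 20·(-15)) + (20·25 − (-10)·(-5))| = 948, so the area is 474.
Along each edge there are gcd(|Δx|,|Δy|)+1 lattice points, so counting each shared vertex once the boundary has gcd(9,34) + gcd(18,6) + gcd(3,10) + gcd(30,30) = 1+6+1+30 = 38.
Scaling by 6 multiplies the area by 6² = 36 (so the new area is 17064) and multiplies the boundary lattice-point count by 6, giving 228.
By Pick's theorem, the interior count of the dilated polygon is 17064 − 228/2 + 1 = 16951.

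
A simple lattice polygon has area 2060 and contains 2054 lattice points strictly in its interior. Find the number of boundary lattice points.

Pick's theorem gives A = I + B/2 − 1, so B = 2(A − I + 1) = 2(2060 − 2054 + 1) = 14.

14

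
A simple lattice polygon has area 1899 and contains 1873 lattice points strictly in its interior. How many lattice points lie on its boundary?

Pick's theorem gives A = I + B/2 − 1, so B = 2(A − I + 1) = 2(1899 − 1873 + 1) = 54.

54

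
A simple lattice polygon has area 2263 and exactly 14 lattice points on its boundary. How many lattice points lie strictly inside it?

From Pick's theorem, I = A − B/2 + 1 = 2263 − 14/2 + 1 = 2257.

2257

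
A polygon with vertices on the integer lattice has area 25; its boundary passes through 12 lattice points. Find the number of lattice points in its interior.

20

Pick's theorem A = I + B/2 − 1 rearranges to I = A − B/2 + 1 = 25 − 12/2 + 1 = 20.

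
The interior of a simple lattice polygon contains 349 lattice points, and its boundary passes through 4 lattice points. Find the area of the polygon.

350

By Pick's theorem, A = I + B/2 − 1 = 349 + 4/2 − 1 = 350.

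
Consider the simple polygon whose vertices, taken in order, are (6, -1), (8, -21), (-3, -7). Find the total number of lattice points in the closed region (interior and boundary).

100

The shoelace formula gives twice the area as |(6·(-21) − 8·(-1)) + (8·(-7) − (-3)·(-21)) + ((-3)·(-1) − 6·(-7))| = 192, so the area is 96.
The number of boundary lattice points is Σ gcd(|Δx|,|Δy|) = gcd(2,20) + gcd(11,14) + gcd(9,6) = 2+1+3 = 6.
Pick's theorem gives I = A − B/2 + 1 = 96 − 6/2 + 1 = 94, so the closed region contains I + B = 94 + 6 = 100 lattice points.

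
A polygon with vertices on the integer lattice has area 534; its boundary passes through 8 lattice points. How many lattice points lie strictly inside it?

531

Pick's theorem A = I + B/2 − 1 rearranges to I = A − B/2 + 1 = 534 − 8/2 + 1 = 531.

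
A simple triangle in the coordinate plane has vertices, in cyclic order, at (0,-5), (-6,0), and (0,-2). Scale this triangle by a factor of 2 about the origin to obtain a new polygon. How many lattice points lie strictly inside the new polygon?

31

Using the shoelace formula, 2A = |[0·0 − (-6)·(-5)] + [(-6)·(-2) − 0·0] + [0·(-5) − 0·(-2)]| = 18, so the area is 9.
The number of boundary lattice points is Σ gcd(|Δx|,|Δy|) = gcd(6,5) + gcd(6,2) + gcd(0,3) = 1+2+3 = 6.
Scaling by 2 multiplies the area by 2² = 4 (so the new area is 36) and multiplies the boundary lattice-point count by 2, giving 12.
By Pick's theorem, the interior count of the dilated polygon is 36 − 12/2 + 1 = 31.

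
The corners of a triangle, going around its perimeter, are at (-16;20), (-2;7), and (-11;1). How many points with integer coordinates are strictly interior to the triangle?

99

The shoelace formula gives twice the area as |[(-16)·7 − (-2)·20] + [(-2)·1 − (-11)·7] + [(-11)·20 − (-16)·1]| = 201, so the area is 201/2.
Along each edge there are gcd(|Δx|,|Δy|)+1 lattice points, so counting each shared vertex once the boundary has gcd(14,13) + gcd(9,6) + gcd(5,19) = 1+3+1 = 5.
By Pick's theorem A = I + B/2 − 1, so I = 201/2 − 5/2 + 1 = 99.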